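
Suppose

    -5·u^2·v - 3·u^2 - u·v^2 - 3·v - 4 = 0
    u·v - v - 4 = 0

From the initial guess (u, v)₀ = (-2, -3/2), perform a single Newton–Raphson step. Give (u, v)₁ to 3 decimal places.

(1.159, -2.913)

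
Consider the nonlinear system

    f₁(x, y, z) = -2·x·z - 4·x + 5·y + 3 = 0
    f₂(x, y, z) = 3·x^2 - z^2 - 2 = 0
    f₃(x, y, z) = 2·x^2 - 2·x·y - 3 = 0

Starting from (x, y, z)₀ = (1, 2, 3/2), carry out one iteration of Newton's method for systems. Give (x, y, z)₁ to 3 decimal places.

At (1, 2, 3/2): F = (6.000, -1.250, -5.000).
Jacobian J = [[-2·z - 4, 5, -2·x], [6·x, 0, -2·z], [4·x - 2·y, -2·x, 0]].
At the point, J = [[-7.000, 5.000, -2.000], [6.000, 0.000, -3.000], [0.000, -2.000, 0.000]] (det J = 66.000).
Solving J·Δ = −F gives Δ = (-0.515, -2.500, -1.447).
Then the next iterate is (x, y, z)₁ = (0.485, -0.500, 0.053).

(0.485, -0.500, 0.053)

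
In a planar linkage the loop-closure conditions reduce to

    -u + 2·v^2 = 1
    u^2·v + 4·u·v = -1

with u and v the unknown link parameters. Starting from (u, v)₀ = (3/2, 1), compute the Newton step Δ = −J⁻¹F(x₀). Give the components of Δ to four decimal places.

(-1.1345, -0.1586)

At (3/2, 1): F = (-0.5000, 9.2500).
Jacobian J = [[-1, 4·v], [2·u·v + 4·v, u^2 + 4·u]].
At the point, J = [[-1.0000, 4.0000], [7.0000, 8.2500]] (det J = -36.2500).
Solving J·Δ = −F gives Δ = (-1.1345, -0.1586).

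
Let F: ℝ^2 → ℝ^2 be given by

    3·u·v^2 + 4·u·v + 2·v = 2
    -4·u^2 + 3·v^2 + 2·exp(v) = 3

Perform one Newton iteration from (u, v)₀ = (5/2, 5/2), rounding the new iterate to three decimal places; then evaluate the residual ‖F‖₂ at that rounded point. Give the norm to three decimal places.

22.328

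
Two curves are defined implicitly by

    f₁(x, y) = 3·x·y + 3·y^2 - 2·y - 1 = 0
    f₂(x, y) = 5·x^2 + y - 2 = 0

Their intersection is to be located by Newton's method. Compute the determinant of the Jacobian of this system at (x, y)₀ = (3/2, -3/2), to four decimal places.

J = [[3·y, 3·x + 6·y - 2], [10·x, 1]].
At the point, J = [[-4.5000, -6.5000], [15.0000, 1.0000]].
det J = 93.0000.

93.0000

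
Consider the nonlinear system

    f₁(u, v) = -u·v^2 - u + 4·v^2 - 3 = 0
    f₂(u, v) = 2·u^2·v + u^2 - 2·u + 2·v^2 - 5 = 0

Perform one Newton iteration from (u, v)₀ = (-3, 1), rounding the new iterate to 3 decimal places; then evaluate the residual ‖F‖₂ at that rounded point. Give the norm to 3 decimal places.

7.898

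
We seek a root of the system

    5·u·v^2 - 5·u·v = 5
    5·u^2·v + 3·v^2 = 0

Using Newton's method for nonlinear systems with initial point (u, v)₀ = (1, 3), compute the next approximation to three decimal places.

(-6.917, 11.500)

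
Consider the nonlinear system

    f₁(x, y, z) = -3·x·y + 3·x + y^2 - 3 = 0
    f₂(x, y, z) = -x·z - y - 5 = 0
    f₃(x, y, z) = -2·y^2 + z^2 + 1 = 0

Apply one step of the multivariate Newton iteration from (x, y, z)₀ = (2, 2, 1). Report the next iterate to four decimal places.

At (2, 2, 1): F = (-5.0000, -9.0000, -6.0000).
Jacobian J = [[-3·y + 3, -3·x + 2·y, 0], [-z, -1, -x], [0, -4·y, 2·z]].
At the point, J = [[-3.0000, -2.0000, 0.0000], [-1.0000, -1.0000, -2.0000], [0.0000, -8.0000, 2.0000]] (det J = 50.0000).
Solving J·Δ = −F gives Δ = (-0.6000, -1.6000, -3.4000).
Then the next iterate is (x, y, z)₁ = (1.4000, 0.4000, -2.4000).

(1.4000, 0.4000, -2.4000)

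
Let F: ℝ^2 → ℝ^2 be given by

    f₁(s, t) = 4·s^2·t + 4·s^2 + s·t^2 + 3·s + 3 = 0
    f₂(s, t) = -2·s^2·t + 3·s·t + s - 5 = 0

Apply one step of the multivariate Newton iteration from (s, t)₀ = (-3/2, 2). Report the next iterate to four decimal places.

At (-3/2, 2): F = (19.5000, -24.5000).
Jacobian J = [[8·s·t + 8·s + t^2 + 3, 4·s^2 + 2·s·t], [-4·s·t + 3·t + 1, -2·s^2 + 3·s]].
At the point, J = [[-29.0000, 3.0000], [19.0000, -9.0000]] (det J = 204.0000).
Solving J·Δ = −F gives Δ = (0.5000, -1.6667).
Then the next iterate is (s, t)₁ = (-1.0000, 0.3333).

(-1.0000, 0.3333)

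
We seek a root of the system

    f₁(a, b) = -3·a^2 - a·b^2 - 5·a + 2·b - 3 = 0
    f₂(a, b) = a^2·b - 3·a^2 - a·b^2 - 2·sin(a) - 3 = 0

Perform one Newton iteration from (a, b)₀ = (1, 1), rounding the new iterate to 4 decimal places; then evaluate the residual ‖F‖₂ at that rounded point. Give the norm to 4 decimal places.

8.5256

At (1, 1): F = (-10.0000, -7.682942).
Jacobian J = [[-6·a - b^2 - 5, -2·a·b + 2], [2·a·b - 6·a - b^2 - 2·cos(a), a^2 - 2·a·b]].
At the point, J = [[-12.0000, 0.0000], [-6.080605, -1.0000]] (det J = 12.0000).
Solving J·Δ = −F gives Δ = (-0.8333, -2.6158).
Then the next iterate is (a, b)₁ = (0.1667, -1.6158).
Re-evaluating at (0.1667, -1.6158): F = (-7.583689, -3.895348), so ‖F‖₂ = 8.5256.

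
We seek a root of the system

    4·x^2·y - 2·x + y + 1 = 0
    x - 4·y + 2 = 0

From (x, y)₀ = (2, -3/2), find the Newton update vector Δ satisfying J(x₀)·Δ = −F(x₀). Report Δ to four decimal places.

(0.6437, 2.6609)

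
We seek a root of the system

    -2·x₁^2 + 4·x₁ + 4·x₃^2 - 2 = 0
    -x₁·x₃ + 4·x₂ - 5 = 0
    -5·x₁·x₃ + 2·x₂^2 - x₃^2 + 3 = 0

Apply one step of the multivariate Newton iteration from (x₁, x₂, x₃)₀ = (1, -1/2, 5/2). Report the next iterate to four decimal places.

(0.5000, 1.2500, 1.2500)

At (1, -1/2, 5/2): F = (25.0000, -9.5000, -15.2500).
Jacobian J = [[-4·x₁ + 4, 0, 8·x₃], [-x₃, 4, -x₁], [-5·x₃, 4·x₂, -5·x₁ - 2·x₃]].
At the point, J = [[0.0000, 0.0000, 20.0000], [-2.5000, 4.0000, -1.0000], [-12.5000, -2.0000, -10.0000]] (det J = 1100.0000).
Solving J·Δ = −F gives Δ = (-0.5000, 1.7500, -1.2500).
Then the next iterate is (x₁, x₂, x₃)₁ = (0.5000, 1.2500, 1.2500).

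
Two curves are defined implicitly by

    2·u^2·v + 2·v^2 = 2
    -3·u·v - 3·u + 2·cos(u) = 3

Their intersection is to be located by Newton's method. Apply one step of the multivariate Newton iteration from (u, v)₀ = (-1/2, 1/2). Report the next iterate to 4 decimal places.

(0.0968, 1.2387)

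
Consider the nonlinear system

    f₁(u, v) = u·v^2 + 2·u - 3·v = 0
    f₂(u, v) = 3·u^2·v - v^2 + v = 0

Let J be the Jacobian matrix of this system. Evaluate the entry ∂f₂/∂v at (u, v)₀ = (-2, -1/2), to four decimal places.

∂f₂/∂v = 3·u^2 - 2·v + 1.
At (-2, -1/2) this is 14.0000.

14.0000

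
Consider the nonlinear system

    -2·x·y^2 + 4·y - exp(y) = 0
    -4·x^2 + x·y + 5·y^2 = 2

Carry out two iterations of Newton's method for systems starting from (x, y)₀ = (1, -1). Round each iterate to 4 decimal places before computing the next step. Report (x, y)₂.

(-1.7286, 0.0934)

At (1, -1): F = (-6.367879, -2.0000).
Jacobian J = [[-2·y^2, -4·x·y - exp(y) + 4], [-8·x + y, x + 10·y]].
At the point, J = [[-2.0000, 7.632121], [-9.0000, -9.0000]] (det J = 86.689085).
Solving J·Δ = −F gives Δ = (-0.8372, 0.6150).
Then the next iterate is (x, y)₁ = (0.1628, -0.3850).
Round to (0.1628, -0.3850) and repeat: F = (-2.268713, -1.427568), J = [[-0.296450, 3.570261], [-1.6874, -3.6872]].
Δ = (-1.8914, 0.4784), so (x, y)₂ = (-1.7286, 0.0934).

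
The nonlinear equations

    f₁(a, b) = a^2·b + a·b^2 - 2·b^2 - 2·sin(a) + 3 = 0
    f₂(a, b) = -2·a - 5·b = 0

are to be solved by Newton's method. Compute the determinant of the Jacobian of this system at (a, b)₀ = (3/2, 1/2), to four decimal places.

-4.5426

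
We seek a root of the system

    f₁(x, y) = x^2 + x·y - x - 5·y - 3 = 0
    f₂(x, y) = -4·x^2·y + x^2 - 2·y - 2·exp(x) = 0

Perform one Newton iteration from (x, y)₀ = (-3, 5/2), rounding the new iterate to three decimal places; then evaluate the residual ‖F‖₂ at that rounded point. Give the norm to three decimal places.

18.086

At (-3, 5/2): F = (-11.000, -86.09957).
Jacobian J = [[2·x + y - 1, x - 5], [-8·x·y + 2·x - 2·exp(x), -4·x^2 - 2]].
At the point, J = [[-4.500, -8.000], [53.90043, -38.000]] (det J = 602.20341).
Solving J·Δ = −F gives Δ = (0.450, -1.628).
Then the next iterate is (x, y)₁ = (-2.550, 0.872).
Re-evaluating at (-2.550, 0.872): F = (-0.53110, -18.07838), so ‖F‖₂ = 18.086.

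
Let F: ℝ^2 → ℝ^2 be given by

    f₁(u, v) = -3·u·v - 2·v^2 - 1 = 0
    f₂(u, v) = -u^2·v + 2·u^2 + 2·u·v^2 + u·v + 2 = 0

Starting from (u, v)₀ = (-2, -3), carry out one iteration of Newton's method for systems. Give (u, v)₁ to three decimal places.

(0.071, -1.980)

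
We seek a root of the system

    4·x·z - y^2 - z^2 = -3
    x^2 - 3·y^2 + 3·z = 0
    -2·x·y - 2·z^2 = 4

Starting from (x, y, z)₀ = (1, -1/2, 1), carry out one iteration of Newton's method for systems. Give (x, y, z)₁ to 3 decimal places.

(0.278, 1.157, -1.259)

At (1, -1/2, 1): F = (5.750, 3.250, -5.000).
Jacobian J = [[4·z, -2·y, 4·x - 2·z], [2·x, -6·y, 3], [-2·y, -2·x, -4·z]].
At the point, J = [[4.000, 1.000, 2.000], [2.000, 3.000, 3.000], [1.000, -2.000, -4.000]] (det J = -27.000).
Solving J·Δ = −F gives Δ = (-0.722, 1.657, -2.259).
Then the next iterate is (x, y, z)₁ = (0.278, 1.157, -1.259).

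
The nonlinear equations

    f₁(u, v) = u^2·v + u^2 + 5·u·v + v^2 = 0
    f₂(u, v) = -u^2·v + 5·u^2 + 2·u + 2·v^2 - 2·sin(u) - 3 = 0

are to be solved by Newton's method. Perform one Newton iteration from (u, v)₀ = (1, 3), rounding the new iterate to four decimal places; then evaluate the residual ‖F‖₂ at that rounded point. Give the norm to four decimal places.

At (1, 3): F = (28.0000, 17.317058).
Jacobian J = [[2·u·v + 2·u + 5·v, u^2 + 5·u + 2·v], [-2·u·v + 10·u - 2·cos(u) + 2, -u^2 + 4·v]].
At the point, J = [[23.0000, 12.0000], [4.919395, 11.0000]] (det J = 193.967255).
Solving J·Δ = −F gives Δ = (-0.5166, -1.3433).
Then the next iterate is (u, v)₁ = (0.4834, 1.6567).
Re-evaluating at (0.4834, 1.6567): F = (7.369705, 3.307773), so ‖F‖₂ = 8.0780.

8.0780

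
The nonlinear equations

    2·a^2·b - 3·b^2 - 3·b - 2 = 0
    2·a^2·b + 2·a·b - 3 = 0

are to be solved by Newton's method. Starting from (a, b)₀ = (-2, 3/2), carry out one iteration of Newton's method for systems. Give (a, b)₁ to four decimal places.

At (-2, 3/2): F = (-1.2500, 3.0000).
Jacobian J = [[4·a·b, 2·a^2 - 6·b - 3], [4·a·b + 2·b, 2·a^2 + 2·a]].
At the point, J = [[-12.0000, -4.0000], [-9.0000, 4.0000]] (det J = -84.0000).
Solving J·Δ = −F gives Δ = (0.0833, -0.5625).
Then the next iterate is (a, b)₁ = (-1.9167, 0.9375).

(-1.9167, 0.9375)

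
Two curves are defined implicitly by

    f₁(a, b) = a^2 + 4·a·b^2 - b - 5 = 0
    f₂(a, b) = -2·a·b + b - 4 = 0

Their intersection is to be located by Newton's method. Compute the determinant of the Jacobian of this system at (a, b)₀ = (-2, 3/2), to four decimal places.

-50.0000

J = [[2·a + 4·b^2, 8·a·b - 1], [-2·b, -2·a + 1]].
At the point, J = [[5.0000, -25.0000], [-3.0000, 5.0000]].
det J = -50.0000.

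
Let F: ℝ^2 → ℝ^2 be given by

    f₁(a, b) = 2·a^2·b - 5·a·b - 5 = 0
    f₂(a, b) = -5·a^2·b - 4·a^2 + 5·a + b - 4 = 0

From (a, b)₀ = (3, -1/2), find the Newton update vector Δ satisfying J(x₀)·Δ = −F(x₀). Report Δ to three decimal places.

(-1.777, 0.093)

At (3, -1/2): F = (-6.500, -3.000).
Jacobian J = [[4·a·b - 5·b, 2·a^2 - 5·a], [-10·a·b - 8·a + 5, -5·a^2 + 1]].
At the point, J = [[-3.500, 3.000], [-4.000, -44.000]] (det J = 166.000).
Solving J·Δ = −F gives Δ = (-1.777, 0.093).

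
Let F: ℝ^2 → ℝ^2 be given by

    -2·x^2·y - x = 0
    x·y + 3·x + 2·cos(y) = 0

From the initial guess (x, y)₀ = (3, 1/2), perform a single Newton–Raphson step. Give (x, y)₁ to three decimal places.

At (3, 1/2): F = (-12.000, 12.25517).
Jacobian J = [[-4·x·y - 1, -2·x^2], [y + 3, x - 2·sin(y)]].
At the point, J = [[-7.000, -18.000], [3.500, 2.04115]] (det J = 48.71196).
Solving J·Δ = −F gives Δ = (-4.026, 0.899).
Then the next iterate is (x, y)₁ = (-1.026, 1.399).

(-1.026, 1.399)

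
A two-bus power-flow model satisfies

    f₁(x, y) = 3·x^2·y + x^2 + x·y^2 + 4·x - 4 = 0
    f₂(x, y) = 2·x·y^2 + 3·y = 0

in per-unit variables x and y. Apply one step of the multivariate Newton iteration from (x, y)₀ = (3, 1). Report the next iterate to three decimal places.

(1.894, 0.547)

At (3, 1): F = (47.000, 9.000).
Jacobian J = [[6·x·y + 2·x + y^2 + 4, 3·x^2 + 2·x·y], [2·y^2, 4·x·y + 3]].
At the point, J = [[29.000, 33.000], [2.000, 15.000]] (det J = 369.000).
Solving J·Δ = −F gives Δ = (-1.106, -0.453).
Then the next iterate is (x, y)₁ = (1.894, 0.547).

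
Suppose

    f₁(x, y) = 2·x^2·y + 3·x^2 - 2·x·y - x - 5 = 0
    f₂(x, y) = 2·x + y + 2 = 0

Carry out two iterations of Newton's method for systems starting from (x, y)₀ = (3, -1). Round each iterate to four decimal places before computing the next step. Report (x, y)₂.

(-1.1866, 0.3732)

At (3, -1): F = (7.0000, 7.0000).
Jacobian J = [[4·x·y + 6·x - 2·y - 1, 2·x^2 - 2·x], [2, 1]].
At the point, J = [[7.0000, 12.0000], [2.0000, 1.0000]] (det J = -17.0000).
Solving J·Δ = −F gives Δ = (-4.5294, 2.0588).
Then the next iterate is (x, y)₁ = (-1.5294, 1.0588).
Round to (-1.5294, 1.0588) and repeat: F = (11.738453, 0.0000), J = [[-18.771315, 7.736929], [2.0000, 1.0000]].
Δ = (0.3428, -0.6856), so (x, y)₂ = (-1.1866, 0.3732).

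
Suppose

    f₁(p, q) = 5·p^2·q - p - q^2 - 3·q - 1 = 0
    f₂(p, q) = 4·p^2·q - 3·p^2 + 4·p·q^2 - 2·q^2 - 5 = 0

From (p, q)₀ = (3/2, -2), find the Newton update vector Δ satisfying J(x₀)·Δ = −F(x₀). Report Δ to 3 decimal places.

(-0.775, -0.083)

At (3/2, -2): F = (-23.000, -13.750).
Jacobian J = [[10·p·q - 1, 5·p^2 - 2·q - 3], [8·p·q - 6·p + 4·q^2, 4·p^2 + 8·p·q - 4·q]].
At the point, J = [[-31.000, 12.250], [-17.000, -7.000]] (det J = 425.250).
Solving J·Δ = −F gives Δ = (-0.775, -0.083).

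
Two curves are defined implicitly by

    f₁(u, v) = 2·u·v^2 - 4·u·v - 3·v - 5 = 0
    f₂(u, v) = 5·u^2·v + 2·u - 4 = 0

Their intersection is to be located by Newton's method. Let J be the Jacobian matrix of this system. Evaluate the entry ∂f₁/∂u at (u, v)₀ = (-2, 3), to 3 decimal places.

∂f₁/∂u = 2·v^2 - 4·v.
At (-2, 3) this is 6.000.

6.000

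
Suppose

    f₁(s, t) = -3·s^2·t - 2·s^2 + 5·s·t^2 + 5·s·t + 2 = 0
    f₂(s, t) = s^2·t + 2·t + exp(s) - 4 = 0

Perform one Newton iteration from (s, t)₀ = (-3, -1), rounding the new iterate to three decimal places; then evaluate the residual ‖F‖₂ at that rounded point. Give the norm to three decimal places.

878.450

At (-3, -1): F = (11.000, -14.95021).
Jacobian J = [[-6·s·t - 4·s + 5·t^2 + 5·t, -3·s^2 + 10·s·t + 5·s], [2·s·t + exp(s), s^2 + 2]].
At the point, J = [[-6.000, -12.000], [6.04979, 11.000]] (det J = 6.59744).
Solving J·Δ = −F gives Δ = (8.852, -3.509).
Then the next iterate is (s, t)₁ = (5.852, -4.509).
Re-evaluating at (5.852, -4.509): F = (859.70663, 180.49676), so ‖F‖₂ = 878.450.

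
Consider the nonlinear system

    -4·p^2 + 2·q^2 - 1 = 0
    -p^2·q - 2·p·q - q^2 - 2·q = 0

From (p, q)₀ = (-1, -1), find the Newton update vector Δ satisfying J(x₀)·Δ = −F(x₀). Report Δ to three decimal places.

(0.375, 0.000)

At (-1, -1): F = (-3.000, 0.000).
Jacobian J = [[-8·p, 4·q], [-2·p·q - 2·q, -p^2 - 2·p - 2·q - 2]].
At the point, J = [[8.000, -4.000], [0.000, 1.000]] (det J = 8.000).
Solving J·Δ = −F gives Δ = (0.375, 0.000).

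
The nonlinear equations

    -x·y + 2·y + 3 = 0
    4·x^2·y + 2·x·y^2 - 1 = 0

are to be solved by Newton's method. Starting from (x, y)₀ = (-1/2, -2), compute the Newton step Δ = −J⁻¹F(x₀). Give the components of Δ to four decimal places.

(0.2500, 0.6000)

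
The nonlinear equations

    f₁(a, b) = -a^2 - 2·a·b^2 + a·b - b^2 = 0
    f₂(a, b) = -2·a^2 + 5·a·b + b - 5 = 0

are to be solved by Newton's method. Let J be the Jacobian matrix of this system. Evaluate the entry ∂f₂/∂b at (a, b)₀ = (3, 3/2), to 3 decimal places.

∂f₂/∂b = 5·a + 1.
At (3, 3/2) this is 16.000.

16.000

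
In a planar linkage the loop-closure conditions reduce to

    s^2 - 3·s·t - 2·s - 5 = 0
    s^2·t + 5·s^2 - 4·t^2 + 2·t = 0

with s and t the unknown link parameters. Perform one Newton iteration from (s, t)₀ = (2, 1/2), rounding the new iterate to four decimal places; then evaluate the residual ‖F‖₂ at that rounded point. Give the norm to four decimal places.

At (2, 1/2): F = (-8.0000, 22.0000).
Jacobian J = [[2·s - 3·t - 2, -3·s], [2·s·t + 10·s, s^2 - 8·t + 2]].
At the point, J = [[0.5000, -6.0000], [22.0000, 2.0000]] (det J = 133.0000).
Solving J·Δ = −F gives Δ = (-0.8722, -1.4060).
Then the next iterate is (s, t)₁ = (1.1278, -0.9060).
Re-evaluating at (1.1278, -0.9060): F = (-2.918307, 0.111949), so ‖F‖₂ = 2.9205.

2.9205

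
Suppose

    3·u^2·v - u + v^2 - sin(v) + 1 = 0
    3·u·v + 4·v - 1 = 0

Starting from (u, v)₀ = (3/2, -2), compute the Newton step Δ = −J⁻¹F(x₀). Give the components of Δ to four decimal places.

(-0.1423, 2.0172)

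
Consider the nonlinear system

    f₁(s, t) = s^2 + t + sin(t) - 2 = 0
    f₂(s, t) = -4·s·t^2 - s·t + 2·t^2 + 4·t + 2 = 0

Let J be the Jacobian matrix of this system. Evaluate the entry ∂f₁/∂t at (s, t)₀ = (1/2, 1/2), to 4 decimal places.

∂f₁/∂t = cos(t) + 1.
At (1/2, 1/2) this is 1.8776.

1.8776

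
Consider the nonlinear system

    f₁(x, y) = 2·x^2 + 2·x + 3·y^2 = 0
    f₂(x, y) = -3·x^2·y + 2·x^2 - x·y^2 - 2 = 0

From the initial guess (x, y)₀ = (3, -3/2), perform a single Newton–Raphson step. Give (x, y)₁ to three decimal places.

(4.343, 4.006)

At (3, -3/2): F = (30.750, 49.750).
Jacobian J = [[4·x + 2, 6·y], [-6·x·y + 4·x - y^2, -3·x^2 - 2·x·y]].
At the point, J = [[14.000, -9.000], [36.750, -18.000]] (det J = 78.750).
Solving J·Δ = −F gives Δ = (1.343, 5.506).
Then the next iterate is (x, y)₁ = (4.343, 4.006).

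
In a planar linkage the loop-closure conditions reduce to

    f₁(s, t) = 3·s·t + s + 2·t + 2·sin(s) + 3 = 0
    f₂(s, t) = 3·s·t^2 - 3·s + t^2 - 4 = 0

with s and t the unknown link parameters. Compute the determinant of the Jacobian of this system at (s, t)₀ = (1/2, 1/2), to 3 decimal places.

18.513

J = [[3·t + 2·cos(s) + 1, 3·s + 2], [3·t^2 - 3, 6·s·t + 2·t]].
At the point, J = [[4.25517, 3.500], [-2.250, 2.500]].
det J = 18.513.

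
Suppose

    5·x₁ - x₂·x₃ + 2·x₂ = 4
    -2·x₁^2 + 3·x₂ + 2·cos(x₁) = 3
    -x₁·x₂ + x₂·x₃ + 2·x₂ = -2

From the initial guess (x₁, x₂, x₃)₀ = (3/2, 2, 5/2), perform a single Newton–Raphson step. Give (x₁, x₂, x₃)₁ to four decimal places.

(0.2962, -0.7554, 1.4292)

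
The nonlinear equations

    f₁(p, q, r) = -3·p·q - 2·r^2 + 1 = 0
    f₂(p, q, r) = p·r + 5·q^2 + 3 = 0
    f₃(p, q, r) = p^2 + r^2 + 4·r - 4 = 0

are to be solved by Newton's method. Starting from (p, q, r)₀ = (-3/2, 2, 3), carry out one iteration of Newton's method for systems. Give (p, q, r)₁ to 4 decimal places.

At (-3/2, 2, 3): F = (-8.0000, 18.5000, 19.2500).
Jacobian J = [[-3·q, -3·p, -4·r], [r, 10·q, p], [2·p, 0, 2·r + 4]].
At the point, J = [[-6.0000, 4.5000, -12.0000], [3.0000, 20.0000, -1.5000], [-3.0000, 0.0000, 10.0000]] (det J = -2034.7500).
Solving J·Δ = −F gives Δ = (1.0112, -1.1983, -1.6216).
Then the next iterate is (p, q, r)₁ = (-0.4888, 0.8017, 1.3784).

(-0.4888, 0.8017, 1.3784)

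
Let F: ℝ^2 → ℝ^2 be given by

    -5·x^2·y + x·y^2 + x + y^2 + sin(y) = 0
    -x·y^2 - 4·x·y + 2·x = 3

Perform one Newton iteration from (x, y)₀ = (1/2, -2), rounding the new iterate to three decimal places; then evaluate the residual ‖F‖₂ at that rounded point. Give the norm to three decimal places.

2.279

At (1/2, -2): F = (8.09070, 0.000).
Jacobian J = [[-10·x·y + y^2 + 1, -5·x^2 + 2·x·y + 2·y + cos(y)], [-y^2 - 4·y + 2, -2·x·y - 4·x]].
At the point, J = [[15.000, -7.66615], [6.000, 0.000]] (det J = 45.99688).
Solving J·Δ = −F gives Δ = (0.000, 1.055).
Then the next iterate is (x, y)₁ = (0.500, -0.945).
Re-evaluating at (0.500, -0.945): F = (2.21029, -0.55651), so ‖F‖₂ = 2.279.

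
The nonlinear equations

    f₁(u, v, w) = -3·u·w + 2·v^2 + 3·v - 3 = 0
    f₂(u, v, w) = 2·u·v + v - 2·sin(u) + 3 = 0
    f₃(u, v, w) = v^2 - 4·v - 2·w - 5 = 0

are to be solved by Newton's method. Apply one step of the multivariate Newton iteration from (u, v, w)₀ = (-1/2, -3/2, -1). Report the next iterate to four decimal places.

At (-1/2, -3/2, -1): F = (-4.5000, 3.958851, 5.2500).
Jacobian J = [[-3·w, 4·v + 3, -3·u], [2·v - 2·cos(u), 2·u + 1, 0], [0, 2·v - 4, -2]].
At the point, J = [[3.0000, -3.0000, 1.5000], [-4.755165, 0.0000, 0.0000], [0.0000, -7.0000, -2.0000]] (det J = 78.460225).
Solving J·Δ = −F gives Δ = (0.8325, 0.2346, 1.8040).
Then the next iterate is (u, v, w)₁ = (0.3325, -1.2654, 0.8040).

(0.3325, -1.2654, 0.8040)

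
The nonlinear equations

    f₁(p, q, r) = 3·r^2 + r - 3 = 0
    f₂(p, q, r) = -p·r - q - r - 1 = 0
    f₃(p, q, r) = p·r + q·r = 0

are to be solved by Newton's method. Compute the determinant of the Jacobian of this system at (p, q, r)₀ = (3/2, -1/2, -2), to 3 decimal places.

J = [[0, 0, 6·r + 1], [-r, -1, -p - 1], [r, r, p + q]].
At the point, J = [[0.000, 0.000, -11.000], [2.000, -1.000, -2.500], [-2.000, -2.000, 1.000]].
det J = 66.000.

66.000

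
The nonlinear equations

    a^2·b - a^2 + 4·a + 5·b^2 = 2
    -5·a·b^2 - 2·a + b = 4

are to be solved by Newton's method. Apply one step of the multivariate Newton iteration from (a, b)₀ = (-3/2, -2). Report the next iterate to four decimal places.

(-1.0739, -1.3922)

At (-3/2, -2): F = (5.2500, 27.0000).
Jacobian J = [[2·a·b - 2·a + 4, a^2 + 10·b], [-5·b^2 - 2, -10·a·b + 1]].
At the point, J = [[13.0000, -17.7500], [-22.0000, -29.0000]] (det J = -767.5000).
Solving J·Δ = −F gives Δ = (0.4261, 0.6078).
Then the next iterate is (a, b)₁ = (-1.0739, -1.3922).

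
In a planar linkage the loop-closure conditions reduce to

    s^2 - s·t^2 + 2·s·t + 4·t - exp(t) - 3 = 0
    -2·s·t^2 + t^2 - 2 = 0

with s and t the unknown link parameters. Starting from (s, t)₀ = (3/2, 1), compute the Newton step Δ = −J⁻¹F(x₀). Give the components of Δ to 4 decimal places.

(-0.2233, -0.8884)

At (3/2, 1): F = (2.031718, -4.0000).
Jacobian J = [[2·s - t^2 + 2·t, -2·s·t + 2·s - exp(t) + 4], [-2·t^2, -4·s·t + 2·t]].
At the point, J = [[4.0000, 1.281718], [-2.0000, -4.0000]] (det J = -13.436564).
Solving J·Δ = −F gives Δ = (-0.2233, -0.8884).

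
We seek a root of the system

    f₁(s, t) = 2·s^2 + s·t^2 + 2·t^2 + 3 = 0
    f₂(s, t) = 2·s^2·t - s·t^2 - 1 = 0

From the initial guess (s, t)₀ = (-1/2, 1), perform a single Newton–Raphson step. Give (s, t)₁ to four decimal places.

(-1.5000, -1.0000)

At (-1/2, 1): F = (5.0000, 0.0000).
Jacobian J = [[4·s + t^2, 2·s·t + 4·t], [4·s·t - t^2, 2·s^2 - 2·s·t]].
At the point, J = [[-1.0000, 3.0000], [-3.0000, 1.5000]] (det J = 7.5000).
Solving J·Δ = −F gives Δ = (-1.0000, -2.0000).
Then the next iterate is (s, t)₁ = (-1.5000, -1.0000).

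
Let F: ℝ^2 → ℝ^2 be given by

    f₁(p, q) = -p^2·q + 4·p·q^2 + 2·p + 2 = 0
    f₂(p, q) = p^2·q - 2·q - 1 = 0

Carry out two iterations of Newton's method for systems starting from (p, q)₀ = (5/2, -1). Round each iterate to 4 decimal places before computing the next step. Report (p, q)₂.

At (5/2, -1): F = (23.2500, -5.2500).
Jacobian J = [[-2·p·q + 4·q^2 + 2, -p^2 + 8·p·q], [2·p·q, p^2 - 2]].
At the point, J = [[11.0000, -26.2500], [-5.0000, 4.2500]] (det J = -84.5000).
Solving J·Δ = −F gives Δ = (-0.4615, 0.6923).
Then the next iterate is (p, q)₁ = (2.0385, -0.3077).
Round to (2.0385, -0.3077) and repeat: F = (8.127657, -1.663242), J = [[3.633210, -9.173454], [-1.254493, 2.155482]].
Δ = (0.6150, 1.1296), so (p, q)₂ = (2.6535, 0.8219).

(2.6535, 0.8219)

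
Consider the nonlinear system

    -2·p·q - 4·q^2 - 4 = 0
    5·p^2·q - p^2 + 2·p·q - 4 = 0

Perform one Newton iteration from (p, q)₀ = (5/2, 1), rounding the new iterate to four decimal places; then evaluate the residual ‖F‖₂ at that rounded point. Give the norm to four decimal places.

19.3523

At (5/2, 1): F = (-13.0000, 26.0000).
Jacobian J = [[-2·q, -2·p - 8·q], [10·p·q - 2·p + 2·q, 5·p^2 + 2·p]].
At the point, J = [[-2.0000, -13.0000], [22.0000, 36.2500]] (det J = 213.5000).
Solving J·Δ = −F gives Δ = (0.6241, -1.0960).
Then the next iterate is (p, q)₁ = (3.1241, -0.0960).
Re-evaluating at (3.1241, -0.0960): F = (-3.437037, -19.044628), so ‖F‖₂ = 19.3523.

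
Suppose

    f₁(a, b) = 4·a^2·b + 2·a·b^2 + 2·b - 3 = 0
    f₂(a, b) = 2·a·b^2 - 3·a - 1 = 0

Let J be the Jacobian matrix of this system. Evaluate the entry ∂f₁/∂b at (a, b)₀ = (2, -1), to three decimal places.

10.000

∂f₁/∂b = 4·a^2 + 4·a·b + 2.
At (2, -1) this is 10.000.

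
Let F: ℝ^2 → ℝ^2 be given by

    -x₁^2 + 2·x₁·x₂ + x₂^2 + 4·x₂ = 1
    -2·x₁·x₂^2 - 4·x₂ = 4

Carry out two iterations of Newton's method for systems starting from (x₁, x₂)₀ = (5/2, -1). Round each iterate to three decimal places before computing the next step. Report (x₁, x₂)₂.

(-0.940, -0.554)

At (5/2, -1): F = (-15.250, -5.000).
Jacobian J = [[-2·x₁ + 2·x₂, 2·x₁ + 2·x₂ + 4], [-2·x₂^2, -4·x₁·x₂ - 4]].
At the point, J = [[-7.000, 7.000], [-2.000, 6.000]] (det J = -28.000).
Solving J·Δ = −F gives Δ = (-2.018, 0.161).
Then the next iterate is (x₁, x₂)₁ = (0.482, -0.839).
Round to (0.482, -0.839) and repeat: F = (-4.69320, -1.32258), J = [[-2.642, 3.286], [-1.40784, -2.38241]].
Δ = (-1.422, 0.285), so (x₁, x₂)₂ = (-0.940, -0.554).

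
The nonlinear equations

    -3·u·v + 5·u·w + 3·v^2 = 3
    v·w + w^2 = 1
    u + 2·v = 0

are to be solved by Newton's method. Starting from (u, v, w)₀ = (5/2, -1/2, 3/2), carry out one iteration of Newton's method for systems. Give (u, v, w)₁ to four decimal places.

At (5/2, -1/2, 3/2): F = (20.2500, 0.5000, 1.5000).
Jacobian J = [[-3·v + 5·w, -3·u + 6·v, 5·u], [0, w, v + 2·w], [1, 2, 0]].
At the point, J = [[9.0000, -10.5000, 12.5000], [0.0000, 1.5000, 2.5000], [1.0000, 2.0000, 0.0000]] (det J = -90.0000).
Solving J·Δ = −F gives Δ = (-1.7361, 0.1181, -0.2708).
Then the next iterate is (u, v, w)₁ = (0.7639, -0.3819, 1.2292).

(0.7639, -0.3819, 1.2292)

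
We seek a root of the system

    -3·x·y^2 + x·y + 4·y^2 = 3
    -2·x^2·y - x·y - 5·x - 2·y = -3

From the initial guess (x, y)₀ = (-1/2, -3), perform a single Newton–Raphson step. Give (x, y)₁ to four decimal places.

(0.8906, -2.8125)

At (-1/2, -3): F = (48.0000, 11.5000).
Jacobian J = [[-3·y^2 + y, -6·x·y + x + 8·y], [-4·x·y - y - 5, -2·x^2 - x - 2]].
At the point, J = [[-30.0000, -33.5000], [-8.0000, -2.0000]] (det J = -208.0000).
Solving J·Δ = −F gives Δ = (1.3906, 0.1875).
Then the next iterate is (x, y)₁ = (0.8906, -2.8125).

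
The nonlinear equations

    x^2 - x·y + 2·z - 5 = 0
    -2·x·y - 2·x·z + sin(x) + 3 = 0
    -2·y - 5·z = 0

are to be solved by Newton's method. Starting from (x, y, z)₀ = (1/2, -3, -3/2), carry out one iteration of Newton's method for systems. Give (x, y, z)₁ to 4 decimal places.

At (1/2, -3, -3/2): F = (-6.2500, 7.979426, 13.5000).
Jacobian J = [[2·x - y, -x, 2], [-2·y - 2·z + cos(x), -2·x, -2·x], [0, -2, -5]].
At the point, J = [[4.0000, -0.5000, 2.0000], [9.877583, -1.0000, -1.0000], [0.0000, -2.0000, -5.0000]] (det J = -52.204287).
Solving J·Δ = −F gives Δ = (-0.7062, -2.8267, 3.8307).
Then the next iterate is (x, y, z)₁ = (-0.2062, -5.8267, 2.3307).

(-0.2062, -5.8267, 2.3307)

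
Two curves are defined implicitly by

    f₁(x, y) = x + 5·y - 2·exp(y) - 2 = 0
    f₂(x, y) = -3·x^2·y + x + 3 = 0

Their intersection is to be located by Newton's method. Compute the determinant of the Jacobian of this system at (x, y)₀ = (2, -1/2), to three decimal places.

-38.509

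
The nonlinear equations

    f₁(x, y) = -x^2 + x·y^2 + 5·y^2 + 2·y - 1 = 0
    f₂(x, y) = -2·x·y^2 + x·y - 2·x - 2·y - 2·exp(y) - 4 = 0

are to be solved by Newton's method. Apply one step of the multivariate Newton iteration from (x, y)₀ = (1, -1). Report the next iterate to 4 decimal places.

(-0.3935, -0.6607)

At (1, -1): F = (2.0000, -7.735759).
Jacobian J = [[-2·x + y^2, 2·x·y + 10·y + 2], [-2·y^2 + y - 2, -4·x·y + x - 2·exp(y) - 2]].
At the point, J = [[-1.0000, -10.0000], [-5.0000, 2.264241]] (det J = -52.264241).
Solving J·Δ = −F gives Δ = (-1.3935, 0.3393).
Then the next iterate is (x, y)₁ = (-0.3935, -0.6607).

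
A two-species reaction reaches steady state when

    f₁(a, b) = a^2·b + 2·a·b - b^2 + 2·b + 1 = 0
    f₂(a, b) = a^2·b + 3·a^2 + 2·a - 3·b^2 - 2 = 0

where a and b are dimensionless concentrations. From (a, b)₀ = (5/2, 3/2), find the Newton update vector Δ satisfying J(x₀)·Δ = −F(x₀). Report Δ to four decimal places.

(-1.0752, -0.7156)

At (5/2, 3/2): F = (18.6250, 24.3750).
Jacobian J = [[2·a·b + 2·b, a^2 + 2·a - 2·b + 2], [2·a·b + 6·a + 2, a^2 - 6·b]].
At the point, J = [[10.5000, 10.2500], [24.5000, -2.7500]] (det J = -280.0000).
Solving J·Δ = −F gives Δ = (-1.0752, -0.7156).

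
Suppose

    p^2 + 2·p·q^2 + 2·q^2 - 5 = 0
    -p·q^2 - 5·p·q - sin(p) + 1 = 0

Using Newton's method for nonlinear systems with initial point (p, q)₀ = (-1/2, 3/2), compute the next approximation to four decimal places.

At (-1/2, 3/2): F = (-2.5000, 6.354426).
Jacobian J = [[2·p + 2·q^2, 4·p·q + 4·q], [-q^2 - 5·q - cos(p), -2·p·q - 5·p]].
At the point, J = [[3.5000, 3.0000], [-10.627583, 4.0000]] (det J = 45.882748).
Solving J·Δ = −F gives Δ = (0.6334, 0.0943).
Then the next iterate is (p, q)₁ = (0.1334, 1.5943).

(0.1334, 1.5943)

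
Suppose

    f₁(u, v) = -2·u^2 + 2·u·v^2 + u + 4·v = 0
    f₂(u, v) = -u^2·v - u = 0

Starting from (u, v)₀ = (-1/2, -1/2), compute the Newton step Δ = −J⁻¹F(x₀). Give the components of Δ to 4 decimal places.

(0.3491, 0.4057)

At (-1/2, -1/2): F = (-3.2500, 0.6250).
Jacobian J = [[-4·u + 2·v^2 + 1, 4·u·v + 4], [-2·u·v - 1, -u^2]].
At the point, J = [[3.5000, 5.0000], [-1.5000, -0.2500]] (det J = 6.6250).
Solving J·Δ = −F gives Δ = (0.3491, 0.4057).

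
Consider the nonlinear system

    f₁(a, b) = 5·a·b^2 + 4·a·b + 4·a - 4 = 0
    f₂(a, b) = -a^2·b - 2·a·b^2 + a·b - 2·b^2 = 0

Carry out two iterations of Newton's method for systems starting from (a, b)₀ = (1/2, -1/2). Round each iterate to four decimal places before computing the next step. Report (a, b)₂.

At (1/2, -1/2): F = (-2.3750, -0.8750).
Jacobian J = [[5·b^2 + 4·b + 4, 10·a·b + 4·a], [-2·a·b - 2·b^2 + b, -a^2 - 4·a·b + a - 4·b]].
At the point, J = [[3.2500, -0.5000], [-0.5000, 3.2500]] (det J = 10.3125).
Solving J·Δ = −F gives Δ = (0.7909, 0.3909).
Then the next iterate is (a, b)₁ = (1.2909, -0.1091).
Round to (1.2909, -0.1091) and repeat: F = (0.677078, -0.013567), J = [[3.623114, 3.755228], [0.148769, 0.624226]].
Δ = (-0.2781, 0.0880), so (a, b)₂ = (1.0128, -0.0211).

(1.0128, -0.0211)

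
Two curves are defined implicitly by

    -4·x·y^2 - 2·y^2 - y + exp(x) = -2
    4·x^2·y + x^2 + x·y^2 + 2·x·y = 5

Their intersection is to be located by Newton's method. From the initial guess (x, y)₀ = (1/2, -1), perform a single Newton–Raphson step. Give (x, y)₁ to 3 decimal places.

At (1/2, -1): F = (0.64872, -6.250).
Jacobian J = [[-4·y^2 + exp(x), -8·x·y - 4·y - 1], [8·x·y + 2·x + y^2 + 2·y, 4·x^2 + 2·x·y + 2·x]].
At the point, J = [[-2.35128, 7.000], [-4.000, 1.000]] (det J = 25.64872).
Solving J·Δ = −F gives Δ = (-1.731, -0.674).
Then the next iterate is (x, y)₁ = (-1.231, -1.674).

(-1.231, -1.674)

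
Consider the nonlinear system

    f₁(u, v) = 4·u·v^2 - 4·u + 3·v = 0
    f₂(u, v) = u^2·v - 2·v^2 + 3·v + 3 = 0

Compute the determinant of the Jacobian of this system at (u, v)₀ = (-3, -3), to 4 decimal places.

-582.0000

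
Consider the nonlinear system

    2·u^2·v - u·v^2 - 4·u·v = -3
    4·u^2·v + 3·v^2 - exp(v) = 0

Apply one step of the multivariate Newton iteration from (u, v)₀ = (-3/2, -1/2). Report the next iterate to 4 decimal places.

(-0.4748, -0.8327)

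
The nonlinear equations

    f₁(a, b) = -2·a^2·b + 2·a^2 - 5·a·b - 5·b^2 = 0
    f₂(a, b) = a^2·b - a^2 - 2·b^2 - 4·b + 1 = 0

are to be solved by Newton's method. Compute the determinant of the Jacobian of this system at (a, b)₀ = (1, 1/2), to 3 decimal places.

-9.500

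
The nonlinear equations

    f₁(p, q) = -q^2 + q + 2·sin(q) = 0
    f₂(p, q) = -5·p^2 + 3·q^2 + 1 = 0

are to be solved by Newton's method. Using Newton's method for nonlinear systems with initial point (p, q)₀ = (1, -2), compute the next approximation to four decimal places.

(-0.4512, -0.1240)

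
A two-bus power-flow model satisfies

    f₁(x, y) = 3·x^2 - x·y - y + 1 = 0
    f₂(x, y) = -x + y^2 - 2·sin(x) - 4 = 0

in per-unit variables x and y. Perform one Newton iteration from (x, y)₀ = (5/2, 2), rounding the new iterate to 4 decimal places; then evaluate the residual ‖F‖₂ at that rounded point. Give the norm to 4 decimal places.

2.6349

At (5/2, 2): F = (12.7500, -3.696944).
Jacobian J = [[6·x - y, -x - 1], [-2·cos(x) - 1, 2·y]].
At the point, J = [[13.0000, -3.5000], [0.602287, 4.0000]] (det J = 54.108005).
Solving J·Δ = −F gives Δ = (-0.7034, 1.0302).
Then the next iterate is (x, y)₁ = (1.7966, 3.0302).
Re-evaluating at (1.7966, 3.0302): F = (2.209057, 1.436283), so ‖F‖₂ = 2.6349.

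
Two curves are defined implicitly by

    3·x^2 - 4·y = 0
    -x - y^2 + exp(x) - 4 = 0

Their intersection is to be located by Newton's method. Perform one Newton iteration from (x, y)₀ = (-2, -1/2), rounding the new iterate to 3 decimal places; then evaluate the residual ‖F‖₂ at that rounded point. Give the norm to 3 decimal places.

5.883

At (-2, -1/2): F = (14.000, -2.11466).
Jacobian J = [[6·x, -4], [exp(x) - 1, -2·y]].
At the point, J = [[-12.000, -4.000], [-0.86466, 1.000]] (det J = -15.45866).
Solving J·Δ = −F gives Δ = (0.358, 2.425).
Then the next iterate is (x, y)₁ = (-1.642, 1.925).
Re-evaluating at (-1.642, 1.925): F = (0.38849, -5.87003), so ‖F‖₂ = 5.883.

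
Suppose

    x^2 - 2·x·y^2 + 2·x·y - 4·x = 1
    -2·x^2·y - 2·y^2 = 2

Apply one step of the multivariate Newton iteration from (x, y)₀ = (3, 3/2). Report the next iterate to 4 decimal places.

(2.1316, 0.7555)

At (3, 3/2): F = (-8.5000, -33.5000).
Jacobian J = [[2·x - 2·y^2 + 2·y - 4, -4·x·y + 2·x], [-4·x·y, -2·x^2 - 4·y]].
At the point, J = [[0.5000, -12.0000], [-18.0000, -24.0000]] (det J = -228.0000).
Solving J·Δ = −F gives Δ = (-0.8684, -0.7445).
Then the next iterate is (x, y)₁ = (2.1316, 0.7555).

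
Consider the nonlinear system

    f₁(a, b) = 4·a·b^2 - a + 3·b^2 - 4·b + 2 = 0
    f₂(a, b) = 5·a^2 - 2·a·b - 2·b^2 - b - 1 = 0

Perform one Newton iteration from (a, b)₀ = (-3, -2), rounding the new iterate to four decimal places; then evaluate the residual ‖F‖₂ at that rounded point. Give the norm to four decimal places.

6.6897

At (-3, -2): F = (-23.0000, 26.0000).
Jacobian J = [[4·b^2 - 1, 8·a·b + 6·b - 4], [10·a - 2·b, -2·a - 4·b - 1]].
At the point, J = [[15.0000, 32.0000], [-26.0000, 13.0000]] (det J = 1027.0000).
Solving J·Δ = −F gives Δ = (1.1013, 0.2025).
Then the next iterate is (a, b)₁ = (-1.8987, -1.7975).
Re-evaluating at (-1.8987, -1.7975): F = (-3.757128, 5.534969), so ‖F‖₂ = 6.6897.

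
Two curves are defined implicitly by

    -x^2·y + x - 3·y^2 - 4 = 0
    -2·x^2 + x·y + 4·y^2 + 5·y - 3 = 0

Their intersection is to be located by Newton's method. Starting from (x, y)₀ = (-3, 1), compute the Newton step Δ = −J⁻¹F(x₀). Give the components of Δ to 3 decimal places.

(1.566, -0.536)

At (-3, 1): F = (-19.000, -15.000).
Jacobian J = [[-2·x·y + 1, -x^2 - 6·y], [-4·x + y, x + 8·y + 5]].
At the point, J = [[7.000, -15.000], [13.000, 10.000]] (det J = 265.000).
Solving J·Δ = −F gives Δ = (1.566, -0.536).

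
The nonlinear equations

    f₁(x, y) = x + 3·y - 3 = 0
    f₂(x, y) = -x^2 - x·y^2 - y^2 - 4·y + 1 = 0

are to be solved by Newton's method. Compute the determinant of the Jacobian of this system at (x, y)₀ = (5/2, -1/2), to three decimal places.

J = [[1, 3], [-2·x - y^2, -2·x·y - 2·y - 4]].
At the point, J = [[1.000, 3.000], [-5.250, -0.500]].
det J = 15.250.

15.250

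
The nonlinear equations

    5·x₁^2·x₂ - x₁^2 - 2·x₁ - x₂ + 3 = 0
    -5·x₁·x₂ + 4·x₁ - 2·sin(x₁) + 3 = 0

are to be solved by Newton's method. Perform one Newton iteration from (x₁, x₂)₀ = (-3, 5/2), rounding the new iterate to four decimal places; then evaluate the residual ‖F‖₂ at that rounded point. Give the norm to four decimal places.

26.2589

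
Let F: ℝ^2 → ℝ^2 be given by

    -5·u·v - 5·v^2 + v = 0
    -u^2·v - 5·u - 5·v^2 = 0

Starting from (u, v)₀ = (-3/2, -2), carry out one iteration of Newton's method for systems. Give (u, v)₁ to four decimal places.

At (-3/2, -2): F = (-37.0000, -8.0000).
Jacobian J = [[-5·v, -5·u - 10·v + 1], [-2·u·v - 5, -u^2 - 10·v]].
At the point, J = [[10.0000, 28.5000], [-11.0000, 17.7500]] (det J = 491.0000).
Solving J·Δ = −F gives Δ = (0.8732, 0.9919).
Then the next iterate is (u, v)₁ = (-0.6268, -1.0081).

(-0.6268, -1.0081)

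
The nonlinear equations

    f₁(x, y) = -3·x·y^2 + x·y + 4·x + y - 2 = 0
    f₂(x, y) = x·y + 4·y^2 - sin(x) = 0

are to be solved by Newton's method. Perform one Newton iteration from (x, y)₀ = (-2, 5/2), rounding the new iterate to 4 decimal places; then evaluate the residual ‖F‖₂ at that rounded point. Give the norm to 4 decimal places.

5.2012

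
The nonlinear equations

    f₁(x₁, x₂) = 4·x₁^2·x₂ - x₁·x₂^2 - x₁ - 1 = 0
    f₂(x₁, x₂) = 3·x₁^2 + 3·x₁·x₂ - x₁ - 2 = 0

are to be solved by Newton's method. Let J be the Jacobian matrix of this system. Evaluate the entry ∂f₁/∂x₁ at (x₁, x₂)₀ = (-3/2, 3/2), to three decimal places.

-21.250

∂f₁/∂x₁ = 8·x₁·x₂ - x₂^2 - 1.
At (-3/2, 3/2) this is -21.250.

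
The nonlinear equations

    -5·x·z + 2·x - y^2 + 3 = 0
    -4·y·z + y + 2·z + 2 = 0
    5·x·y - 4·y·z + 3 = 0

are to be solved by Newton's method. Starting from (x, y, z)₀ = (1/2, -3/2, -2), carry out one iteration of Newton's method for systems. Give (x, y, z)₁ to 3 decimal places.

(0.346, -1.509, -0.052)

At (1/2, -3/2, -2): F = (6.750, -15.500, -12.750).
Jacobian J = [[-5·z + 2, -2·y, -5·x], [0, -4·z + 1, -4·y + 2], [5·y, 5·x - 4·z, -4·y]].
At the point, J = [[12.000, 3.000, -2.500], [0.000, 9.000, 8.000], [-7.500, 10.500, 6.000]] (det J = -708.750).
Solving J·Δ = −F gives Δ = (-0.154, -0.009, 1.948).
Then the next iterate is (x, y, z)₁ = (0.346, -1.509, -0.052).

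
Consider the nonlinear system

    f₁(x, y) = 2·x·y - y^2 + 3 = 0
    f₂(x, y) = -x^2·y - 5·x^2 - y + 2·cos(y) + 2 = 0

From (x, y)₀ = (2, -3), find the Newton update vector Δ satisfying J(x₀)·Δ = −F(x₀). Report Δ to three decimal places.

(-1.244, 1.054)

At (2, -3): F = (-18.000, -4.97998).
Jacobian J = [[2·y, 2·x - 2·y], [-2·x·y - 10·x, -x^2 - 2·sin(y) - 1]].
At the point, J = [[-6.000, 10.000], [-8.000, -4.71776]] (det J = 108.30656).
Solving J·Δ = −F gives Δ = (-1.244, 1.054).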